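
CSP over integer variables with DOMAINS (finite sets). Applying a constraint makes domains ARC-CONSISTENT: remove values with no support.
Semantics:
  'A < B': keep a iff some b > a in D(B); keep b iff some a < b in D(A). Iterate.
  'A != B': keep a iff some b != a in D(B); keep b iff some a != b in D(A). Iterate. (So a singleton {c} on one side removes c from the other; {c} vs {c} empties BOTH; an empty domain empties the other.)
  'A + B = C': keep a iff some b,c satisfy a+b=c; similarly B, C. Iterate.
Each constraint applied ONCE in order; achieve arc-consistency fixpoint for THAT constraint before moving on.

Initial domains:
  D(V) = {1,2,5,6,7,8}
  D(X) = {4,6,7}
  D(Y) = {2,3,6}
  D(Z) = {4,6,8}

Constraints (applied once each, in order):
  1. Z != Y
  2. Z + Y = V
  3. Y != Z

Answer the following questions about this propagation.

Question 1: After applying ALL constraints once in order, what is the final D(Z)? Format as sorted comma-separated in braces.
Constraint 1 (Z != Y) on D(Z)={4,6,8} D(Y)={2,3,6}: no change
Constraint 2 (Z + Y = V) on D(Z)={4,6,8} D(Y)={2,3,6} D(V)={1,2,5,6,7,8}: Z {4,6,8}->{4,6}; Y {2,3,6}->{2,3}; V {1,2,5,6,7,8}->{6,7,8}
Constraint 3 (Y != Z) on D(Y)={2,3} D(Z)={4,6}: no change
So after all 3 constraints: D(Z) = {4,6}

Answer: {4,6}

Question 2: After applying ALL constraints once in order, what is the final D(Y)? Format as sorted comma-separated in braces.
Answer: {2,3}

Derivation:
Constraint 1 (Z != Y) on D(Z)={4,6,8} D(Y)={2,3,6}: no change
Constraint 2 (Z + Y = V) on D(Z)={4,6,8} D(Y)={2,3,6} D(V)={1,2,5,6,7,8}: Z {4,6,8}->{4,6}; Y {2,3,6}->{2,3}; V {1,2,5,6,7,8}->{6,7,8}
Constraint 3 (Y != Z) on D(Y)={2,3} D(Z)={4,6}: no change
So after all 3 constraints: D(Y) = {2,3}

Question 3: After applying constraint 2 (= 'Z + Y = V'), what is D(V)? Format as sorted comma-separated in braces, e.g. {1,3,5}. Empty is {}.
Answer: {6,7,8}

Derivation:
Constraint 1 (Z != Y) on D(Z)={4,6,8} D(Y)={2,3,6}: no change
Constraint 2 (Z + Y = V) on D(Z)={4,6,8} D(Y)={2,3,6} D(V)={1,2,5,6,7,8}: Z {4,6,8}->{4,6}; Y {2,3,6}->{2,3}; V {1,2,5,6,7,8}->{6,7,8}
So after constraint 2: D(V) = {6,7,8}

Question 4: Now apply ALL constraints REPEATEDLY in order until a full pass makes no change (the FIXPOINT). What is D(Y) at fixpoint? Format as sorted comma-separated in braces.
pass 0 (initial): D(Y)={2,3,6}
pass 1: V {1,2,5,6,7,8}->{6,7,8}; Y {2,3,6}->{2,3}; Z {4,6,8}->{4,6}
pass 2: no change
Fixpoint after 2 passes: D(Y) = {2,3}

Answer: {2,3}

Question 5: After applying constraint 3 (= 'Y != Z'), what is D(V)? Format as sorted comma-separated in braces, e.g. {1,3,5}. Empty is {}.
Answer: {6,7,8}

Derivation:
Constraint 1 (Z != Y) on D(Z)={4,6,8} D(Y)={2,3,6}: no change
Constraint 2 (Z + Y = V) on D(Z)={4,6,8} D(Y)={2,3,6} D(V)={1,2,5,6,7,8}: Z {4,6,8}->{4,6}; Y {2,3,6}->{2,3}; V {1,2,5,6,7,8}->{6,7,8}
Constraint 3 (Y != Z) on D(Y)={2,3} D(Z)={4,6}: no change
So after constraint 3: D(V) = {6,7,8}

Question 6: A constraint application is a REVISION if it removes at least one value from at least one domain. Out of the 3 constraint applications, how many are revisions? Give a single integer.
Constraint 1 (Z != Y) on D(Z)={4,6,8} D(Y)={2,3,6}: no change => not a revision
Constraint 2 (Z + Y = V) on D(Z)={4,6,8} D(Y)={2,3,6} D(V)={1,2,5,6,7,8}: Z {4,6,8}->{4,6}; Y {2,3,6}->{2,3}; V {1,2,5,6,7,8}->{6,7,8} => REVISION
Constraint 3 (Y != Z) on D(Y)={2,3} D(Z)={4,6}: no change => not a revision
Total revisions = 1

Answer: 1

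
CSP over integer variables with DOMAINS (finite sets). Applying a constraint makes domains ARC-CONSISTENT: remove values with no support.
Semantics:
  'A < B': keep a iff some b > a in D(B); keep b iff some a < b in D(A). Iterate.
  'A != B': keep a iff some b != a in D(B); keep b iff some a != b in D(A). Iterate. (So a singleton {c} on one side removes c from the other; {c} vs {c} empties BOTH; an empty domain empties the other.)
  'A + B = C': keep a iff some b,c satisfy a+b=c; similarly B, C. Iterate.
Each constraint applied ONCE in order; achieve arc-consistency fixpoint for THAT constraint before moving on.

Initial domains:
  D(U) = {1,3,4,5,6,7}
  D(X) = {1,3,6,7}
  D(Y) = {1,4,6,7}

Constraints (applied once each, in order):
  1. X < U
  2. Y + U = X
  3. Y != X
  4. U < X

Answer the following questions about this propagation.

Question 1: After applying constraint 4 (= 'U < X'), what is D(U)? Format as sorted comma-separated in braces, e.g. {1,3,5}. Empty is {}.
Constraint 1 (X < U) on D(X)={1,3,6,7} D(U)={1,3,4,5,6,7}: X {1,3,6,7}->{1,3,6}; U {1,3,4,5,6,7}->{3,4,5,6,7}
Constraint 2 (Y + U = X) on D(Y)={1,4,6,7} D(U)={3,4,5,6,7} D(X)={1,3,6}: Y {1,4,6,7}->{1}; U {3,4,5,6,7}->{5}; X {1,3,6}->{6}
Constraint 3 (Y != X) on D(Y)={1} D(X)={6}: no change
Constraint 4 (U < X) on D(U)={5} D(X)={6}: no change
So after constraint 4: D(U) = {5}

Answer: {5}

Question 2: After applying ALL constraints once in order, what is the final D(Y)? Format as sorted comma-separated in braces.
Answer: {1}

Derivation:
Constraint 1 (X < U) on D(X)={1,3,6,7} D(U)={1,3,4,5,6,7}: X {1,3,6,7}->{1,3,6}; U {1,3,4,5,6,7}->{3,4,5,6,7}
Constraint 2 (Y + U = X) on D(Y)={1,4,6,7} D(U)={3,4,5,6,7} D(X)={1,3,6}: Y {1,4,6,7}->{1}; U {3,4,5,6,7}->{5}; X {1,3,6}->{6}
Constraint 3 (Y != X) on D(Y)={1} D(X)={6}: no change
Constraint 4 (U < X) on D(U)={5} D(X)={6}: no change
So after all 4 constraints: D(Y) = {1}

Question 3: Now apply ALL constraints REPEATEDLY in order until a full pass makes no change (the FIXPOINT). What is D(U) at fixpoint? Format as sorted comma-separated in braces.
Answer: {}

Derivation:
pass 0 (initial): D(U)={1,3,4,5,6,7}
pass 1: U {1,3,4,5,6,7}->{5}; X {1,3,6,7}->{6}; Y {1,4,6,7}->{1}
pass 2: U {5}->{}; X {6}->{}; Y {1}->{}
pass 3: no change
Fixpoint after 3 passes: D(U) = {}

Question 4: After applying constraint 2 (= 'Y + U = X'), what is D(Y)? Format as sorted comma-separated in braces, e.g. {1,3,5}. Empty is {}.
Answer: {1}

Derivation:
Constraint 1 (X < U) on D(X)={1,3,6,7} D(U)={1,3,4,5,6,7}: X {1,3,6,7}->{1,3,6}; U {1,3,4,5,6,7}->{3,4,5,6,7}
Constraint 2 (Y + U = X) on D(Y)={1,4,6,7} D(U)={3,4,5,6,7} D(X)={1,3,6}: Y {1,4,6,7}->{1}; U {3,4,5,6,7}->{5}; X {1,3,6}->{6}
So after constraint 2: D(Y) = {1}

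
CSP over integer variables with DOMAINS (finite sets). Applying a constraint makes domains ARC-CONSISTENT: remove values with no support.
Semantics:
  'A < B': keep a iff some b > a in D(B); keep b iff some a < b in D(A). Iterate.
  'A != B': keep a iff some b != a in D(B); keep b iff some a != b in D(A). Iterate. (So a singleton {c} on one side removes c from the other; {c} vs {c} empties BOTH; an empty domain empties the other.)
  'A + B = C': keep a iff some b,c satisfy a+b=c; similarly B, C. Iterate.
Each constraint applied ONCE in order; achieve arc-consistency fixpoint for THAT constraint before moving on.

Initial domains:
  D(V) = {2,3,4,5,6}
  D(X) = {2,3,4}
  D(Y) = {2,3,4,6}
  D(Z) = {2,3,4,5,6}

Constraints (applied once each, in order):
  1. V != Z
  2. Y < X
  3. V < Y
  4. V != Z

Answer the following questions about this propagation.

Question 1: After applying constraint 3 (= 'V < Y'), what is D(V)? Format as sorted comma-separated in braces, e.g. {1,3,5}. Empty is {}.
Answer: {2}

Derivation:
Constraint 1 (V != Z) on D(V)={2,3,4,5,6} D(Z)={2,3,4,5,6}: no change
Constraint 2 (Y < X) on D(Y)={2,3,4,6} D(X)={2,3,4}: Y {2,3,4,6}->{2,3}; X {2,3,4}->{3,4}
Constraint 3 (V < Y) on D(V)={2,3,4,5,6} D(Y)={2,3}: V {2,3,4,5,6}->{2}; Y {2,3}->{3}
So after constraint 3: D(V) = {2}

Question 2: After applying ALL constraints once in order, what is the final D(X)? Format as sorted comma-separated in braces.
Answer: {3,4}

Derivation:
Constraint 1 (V != Z) on D(V)={2,3,4,5,6} D(Z)={2,3,4,5,6}: no change
Constraint 2 (Y < X) on D(Y)={2,3,4,6} D(X)={2,3,4}: Y {2,3,4,6}->{2,3}; X {2,3,4}->{3,4}
Constraint 3 (V < Y) on D(V)={2,3,4,5,6} D(Y)={2,3}: V {2,3,4,5,6}->{2}; Y {2,3}->{3}
Constraint 4 (V != Z) on D(V)={2} D(Z)={2,3,4,5,6}: Z {2,3,4,5,6}->{3,4,5,6}
So after all 4 constraints: D(X) = {3,4}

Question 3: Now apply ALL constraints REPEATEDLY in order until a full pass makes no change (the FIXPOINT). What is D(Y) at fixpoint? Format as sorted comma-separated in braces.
Answer: {3}

Derivation:
pass 0 (initial): D(Y)={2,3,4,6}
pass 1: V {2,3,4,5,6}->{2}; X {2,3,4}->{3,4}; Y {2,3,4,6}->{3}; Z {2,3,4,5,6}->{3,4,5,6}
pass 2: X {3,4}->{4}
pass 3: no change
Fixpoint after 3 passes: D(Y) = {3}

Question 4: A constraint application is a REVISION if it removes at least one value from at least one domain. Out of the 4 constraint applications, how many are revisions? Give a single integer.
Answer: 3

Derivation:
Constraint 1 (V != Z) on D(V)={2,3,4,5,6} D(Z)={2,3,4,5,6}: no change => not a revision
Constraint 2 (Y < X) on D(Y)={2,3,4,6} D(X)={2,3,4}: Y {2,3,4,6}->{2,3}; X {2,3,4}->{3,4} => REVISION
Constraint 3 (V < Y) on D(V)={2,3,4,5,6} D(Y)={2,3}: V {2,3,4,5,6}->{2}; Y {2,3}->{3} => REVISION
Constraint 4 (V != Z) on D(V)={2} D(Z)={2,3,4,5,6}: Z {2,3,4,5,6}->{3,4,5,6} => REVISION
Total revisions = 3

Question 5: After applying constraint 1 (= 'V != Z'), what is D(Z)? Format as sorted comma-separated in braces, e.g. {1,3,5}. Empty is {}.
Answer: {2,3,4,5,6}

Derivation:
Constraint 1 (V != Z) on D(V)={2,3,4,5,6} D(Z)={2,3,4,5,6}: no change
So after constraint 1: D(Z) = {2,3,4,5,6}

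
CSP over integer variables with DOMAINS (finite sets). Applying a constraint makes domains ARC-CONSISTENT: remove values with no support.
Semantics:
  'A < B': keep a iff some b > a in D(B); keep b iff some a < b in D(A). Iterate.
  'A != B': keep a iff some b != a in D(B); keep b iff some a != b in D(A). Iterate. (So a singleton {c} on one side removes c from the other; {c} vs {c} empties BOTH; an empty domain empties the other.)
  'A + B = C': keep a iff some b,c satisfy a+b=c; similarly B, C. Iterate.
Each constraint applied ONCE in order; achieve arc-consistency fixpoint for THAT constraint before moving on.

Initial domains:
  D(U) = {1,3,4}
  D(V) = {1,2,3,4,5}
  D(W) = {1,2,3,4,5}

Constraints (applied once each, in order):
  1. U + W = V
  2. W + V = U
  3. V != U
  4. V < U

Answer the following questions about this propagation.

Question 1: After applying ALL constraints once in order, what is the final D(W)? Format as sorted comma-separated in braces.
Constraint 1 (U + W = V) on D(U)={1,3,4} D(W)={1,2,3,4,5} D(V)={1,2,3,4,5}: W {1,2,3,4,5}->{1,2,3,4}; V {1,2,3,4,5}->{2,3,4,5}
Constraint 2 (W + V = U) on D(W)={1,2,3,4} D(V)={2,3,4,5} D(U)={1,3,4}: W {1,2,3,4}->{1,2}; V {2,3,4,5}->{2,3}; U {1,3,4}->{3,4}
Constraint 3 (V != U) on D(V)={2,3} D(U)={3,4}: no change
Constraint 4 (V < U) on D(V)={2,3} D(U)={3,4}: no change
So after all 4 constraints: D(W) = {1,2}

Answer: {1,2}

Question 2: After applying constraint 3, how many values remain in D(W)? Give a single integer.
Answer: 2

Derivation:
Constraint 1 (U + W = V) on D(U)={1,3,4} D(W)={1,2,3,4,5} D(V)={1,2,3,4,5}: W {1,2,3,4,5}->{1,2,3,4}; V {1,2,3,4,5}->{2,3,4,5}
Constraint 2 (W + V = U) on D(W)={1,2,3,4} D(V)={2,3,4,5} D(U)={1,3,4}: W {1,2,3,4}->{1,2}; V {2,3,4,5}->{2,3}; U {1,3,4}->{3,4}
Constraint 3 (V != U) on D(V)={2,3} D(U)={3,4}: no change
So after constraint 3: D(W)={1,2}, size = 2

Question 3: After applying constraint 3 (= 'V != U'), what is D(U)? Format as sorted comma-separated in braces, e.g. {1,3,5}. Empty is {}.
Answer: {3,4}

Derivation:
Constraint 1 (U + W = V) on D(U)={1,3,4} D(W)={1,2,3,4,5} D(V)={1,2,3,4,5}: W {1,2,3,4,5}->{1,2,3,4}; V {1,2,3,4,5}->{2,3,4,5}
Constraint 2 (W + V = U) on D(W)={1,2,3,4} D(V)={2,3,4,5} D(U)={1,3,4}: W {1,2,3,4}->{1,2}; V {2,3,4,5}->{2,3}; U {1,3,4}->{3,4}
Constraint 3 (V != U) on D(V)={2,3} D(U)={3,4}: no change
So after constraint 3: D(U) = {3,4}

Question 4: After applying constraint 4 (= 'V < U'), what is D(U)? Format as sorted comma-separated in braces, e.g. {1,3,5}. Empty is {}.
Answer: {3,4}

Derivation:
Constraint 1 (U + W = V) on D(U)={1,3,4} D(W)={1,2,3,4,5} D(V)={1,2,3,4,5}: W {1,2,3,4,5}->{1,2,3,4}; V {1,2,3,4,5}->{2,3,4,5}
Constraint 2 (W + V = U) on D(W)={1,2,3,4} D(V)={2,3,4,5} D(U)={1,3,4}: W {1,2,3,4}->{1,2}; V {2,3,4,5}->{2,3}; U {1,3,4}->{3,4}
Constraint 3 (V != U) on D(V)={2,3} D(U)={3,4}: no change
Constraint 4 (V < U) on D(V)={2,3} D(U)={3,4}: no change
So after constraint 4: D(U) = {3,4}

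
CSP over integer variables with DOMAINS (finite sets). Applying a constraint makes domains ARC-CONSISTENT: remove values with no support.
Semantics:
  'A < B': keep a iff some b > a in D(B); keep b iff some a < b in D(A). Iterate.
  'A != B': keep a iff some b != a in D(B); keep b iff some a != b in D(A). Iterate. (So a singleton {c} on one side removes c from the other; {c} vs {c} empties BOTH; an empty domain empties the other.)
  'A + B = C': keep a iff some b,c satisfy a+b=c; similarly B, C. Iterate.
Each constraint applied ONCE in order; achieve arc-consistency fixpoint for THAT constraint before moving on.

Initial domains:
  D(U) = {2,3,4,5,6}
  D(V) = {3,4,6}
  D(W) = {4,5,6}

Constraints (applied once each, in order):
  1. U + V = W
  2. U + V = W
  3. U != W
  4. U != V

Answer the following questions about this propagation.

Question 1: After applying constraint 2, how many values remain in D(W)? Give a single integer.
Answer: 2

Derivation:
Constraint 1 (U + V = W) on D(U)={2,3,4,5,6} D(V)={3,4,6} D(W)={4,5,6}: U {2,3,4,5,6}->{2,3}; V {3,4,6}->{3,4}; W {4,5,6}->{5,6}
Constraint 2 (U + V = W) on D(U)={2,3} D(V)={3,4} D(W)={5,6}: no change
So after constraint 2: D(W)={5,6}, size = 2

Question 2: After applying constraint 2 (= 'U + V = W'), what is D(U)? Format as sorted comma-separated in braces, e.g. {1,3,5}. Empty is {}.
Answer: {2,3}

Derivation:
Constraint 1 (U + V = W) on D(U)={2,3,4,5,6} D(V)={3,4,6} D(W)={4,5,6}: U {2,3,4,5,6}->{2,3}; V {3,4,6}->{3,4}; W {4,5,6}->{5,6}
Constraint 2 (U + V = W) on D(U)={2,3} D(V)={3,4} D(W)={5,6}: no change
So after constraint 2: D(U) = {2,3}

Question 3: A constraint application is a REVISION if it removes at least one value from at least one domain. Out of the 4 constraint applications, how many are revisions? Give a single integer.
Answer: 1

Derivation:
Constraint 1 (U + V = W) on D(U)={2,3,4,5,6} D(V)={3,4,6} D(W)={4,5,6}: U {2,3,4,5,6}->{2,3}; V {3,4,6}->{3,4}; W {4,5,6}->{5,6} => REVISION
Constraint 2 (U + V = W) on D(U)={2,3} D(V)={3,4} D(W)={5,6}: no change => not a revision
Constraint 3 (U != W) on D(U)={2,3} D(W)={5,6}: no change => not a revision
Constraint 4 (U != V) on D(U)={2,3} D(V)={3,4}: no change => not a revision
Total revisions = 1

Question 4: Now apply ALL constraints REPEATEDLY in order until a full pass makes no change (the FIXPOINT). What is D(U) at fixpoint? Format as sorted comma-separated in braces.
pass 0 (initial): D(U)={2,3,4,5,6}
pass 1: U {2,3,4,5,6}->{2,3}; V {3,4,6}->{3,4}; W {4,5,6}->{5,6}
pass 2: no change
Fixpoint after 2 passes: D(U) = {2,3}

Answer: {2,3}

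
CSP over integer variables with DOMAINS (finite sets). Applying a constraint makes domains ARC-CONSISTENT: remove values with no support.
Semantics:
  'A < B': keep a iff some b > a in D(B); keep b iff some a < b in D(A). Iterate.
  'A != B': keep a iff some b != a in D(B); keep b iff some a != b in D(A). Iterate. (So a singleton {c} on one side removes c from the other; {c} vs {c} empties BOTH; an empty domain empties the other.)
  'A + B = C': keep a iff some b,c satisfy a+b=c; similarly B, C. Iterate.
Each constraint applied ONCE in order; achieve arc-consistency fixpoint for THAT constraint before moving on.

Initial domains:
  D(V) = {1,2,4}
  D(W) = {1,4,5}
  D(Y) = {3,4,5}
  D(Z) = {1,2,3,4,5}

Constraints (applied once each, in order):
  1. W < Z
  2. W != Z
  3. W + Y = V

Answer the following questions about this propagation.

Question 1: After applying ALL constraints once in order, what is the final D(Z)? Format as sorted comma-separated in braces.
Answer: {2,3,4,5}

Derivation:
Constraint 1 (W < Z) on D(W)={1,4,5} D(Z)={1,2,3,4,5}: W {1,4,5}->{1,4}; Z {1,2,3,4,5}->{2,3,4,5}
Constraint 2 (W != Z) on D(W)={1,4} D(Z)={2,3,4,5}: no change
Constraint 3 (W + Y = V) on D(W)={1,4} D(Y)={3,4,5} D(V)={1,2,4}: W {1,4}->{1}; Y {3,4,5}->{3}; V {1,2,4}->{4}
So after all 3 constraints: D(Z) = {2,3,4,5}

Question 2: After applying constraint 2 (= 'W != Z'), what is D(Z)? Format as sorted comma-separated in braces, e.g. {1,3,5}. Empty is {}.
Answer: {2,3,4,5}

Derivation:
Constraint 1 (W < Z) on D(W)={1,4,5} D(Z)={1,2,3,4,5}: W {1,4,5}->{1,4}; Z {1,2,3,4,5}->{2,3,4,5}
Constraint 2 (W != Z) on D(W)={1,4} D(Z)={2,3,4,5}: no change
So after constraint 2: D(Z) = {2,3,4,5}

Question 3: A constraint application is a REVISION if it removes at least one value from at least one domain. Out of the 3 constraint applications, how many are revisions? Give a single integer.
Answer: 2

Derivation:
Constraint 1 (W < Z) on D(W)={1,4,5} D(Z)={1,2,3,4,5}: W {1,4,5}->{1,4}; Z {1,2,3,4,5}->{2,3,4,5} => REVISION
Constraint 2 (W != Z) on D(W)={1,4} D(Z)={2,3,4,5}: no change => not a revision
Constraint 3 (W + Y = V) on D(W)={1,4} D(Y)={3,4,5} D(V)={1,2,4}: W {1,4}->{1}; Y {3,4,5}->{3}; V {1,2,4}->{4} => REVISION
Total revisions = 2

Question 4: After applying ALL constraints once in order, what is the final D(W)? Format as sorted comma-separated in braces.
Answer: {1}

Derivation:
Constraint 1 (W < Z) on D(W)={1,4,5} D(Z)={1,2,3,4,5}: W {1,4,5}->{1,4}; Z {1,2,3,4,5}->{2,3,4,5}
Constraint 2 (W != Z) on D(W)={1,4} D(Z)={2,3,4,5}: no change
Constraint 3 (W + Y = V) on D(W)={1,4} D(Y)={3,4,5} D(V)={1,2,4}: W {1,4}->{1}; Y {3,4,5}->{3}; V {1,2,4}->{4}
So after all 3 constraints: D(W) = {1}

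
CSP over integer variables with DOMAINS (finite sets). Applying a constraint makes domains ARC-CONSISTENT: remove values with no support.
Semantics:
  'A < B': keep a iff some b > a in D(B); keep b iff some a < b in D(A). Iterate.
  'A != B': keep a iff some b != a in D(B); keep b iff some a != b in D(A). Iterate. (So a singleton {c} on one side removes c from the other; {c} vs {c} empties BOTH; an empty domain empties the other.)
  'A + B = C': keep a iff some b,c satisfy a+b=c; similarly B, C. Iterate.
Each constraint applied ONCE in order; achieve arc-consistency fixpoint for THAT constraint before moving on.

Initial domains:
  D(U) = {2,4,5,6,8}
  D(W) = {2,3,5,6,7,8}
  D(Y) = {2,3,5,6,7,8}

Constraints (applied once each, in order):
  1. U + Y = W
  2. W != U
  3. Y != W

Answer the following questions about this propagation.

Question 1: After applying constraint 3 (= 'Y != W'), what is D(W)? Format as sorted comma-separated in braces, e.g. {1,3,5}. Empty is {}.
Constraint 1 (U + Y = W) on D(U)={2,4,5,6,8} D(Y)={2,3,5,6,7,8} D(W)={2,3,5,6,7,8}: U {2,4,5,6,8}->{2,4,5,6}; Y {2,3,5,6,7,8}->{2,3,5,6}; W {2,3,5,6,7,8}->{5,6,7,8}
Constraint 2 (W != U) on D(W)={5,6,7,8} D(U)={2,4,5,6}: no change
Constraint 3 (Y != W) on D(Y)={2,3,5,6} D(W)={5,6,7,8}: no change
So after constraint 3: D(W) = {5,6,7,8}

Answer: {5,6,7,8}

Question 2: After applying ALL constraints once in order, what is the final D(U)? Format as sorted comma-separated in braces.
Constraint 1 (U + Y = W) on D(U)={2,4,5,6,8} D(Y)={2,3,5,6,7,8} D(W)={2,3,5,6,7,8}: U {2,4,5,6,8}->{2,4,5,6}; Y {2,3,5,6,7,8}->{2,3,5,6}; W {2,3,5,6,7,8}->{5,6,7,8}
Constraint 2 (W != U) on D(W)={5,6,7,8} D(U)={2,4,5,6}: no change
Constraint 3 (Y != W) on D(Y)={2,3,5,6} D(W)={5,6,7,8}: no change
So after all 3 constraints: D(U) = {2,4,5,6}

Answer: {2,4,5,6}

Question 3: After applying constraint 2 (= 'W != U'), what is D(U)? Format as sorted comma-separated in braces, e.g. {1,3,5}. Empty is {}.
Constraint 1 (U + Y = W) on D(U)={2,4,5,6,8} D(Y)={2,3,5,6,7,8} D(W)={2,3,5,6,7,8}: U {2,4,5,6,8}->{2,4,5,6}; Y {2,3,5,6,7,8}->{2,3,5,6}; W {2,3,5,6,7,8}->{5,6,7,8}
Constraint 2 (W != U) on D(W)={5,6,7,8} D(U)={2,4,5,6}: no change
So after constraint 2: D(U) = {2,4,5,6}

Answer: {2,4,5,6}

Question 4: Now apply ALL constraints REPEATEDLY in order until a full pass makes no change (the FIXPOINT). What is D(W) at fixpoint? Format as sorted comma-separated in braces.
Answer: {5,6,7,8}

Derivation:
pass 0 (initial): D(W)={2,3,5,6,7,8}
pass 1: U {2,4,5,6,8}->{2,4,5,6}; W {2,3,5,6,7,8}->{5,6,7,8}; Y {2,3,5,6,7,8}->{2,3,5,6}
pass 2: no change
Fixpoint after 2 passes: D(W) = {5,6,7,8}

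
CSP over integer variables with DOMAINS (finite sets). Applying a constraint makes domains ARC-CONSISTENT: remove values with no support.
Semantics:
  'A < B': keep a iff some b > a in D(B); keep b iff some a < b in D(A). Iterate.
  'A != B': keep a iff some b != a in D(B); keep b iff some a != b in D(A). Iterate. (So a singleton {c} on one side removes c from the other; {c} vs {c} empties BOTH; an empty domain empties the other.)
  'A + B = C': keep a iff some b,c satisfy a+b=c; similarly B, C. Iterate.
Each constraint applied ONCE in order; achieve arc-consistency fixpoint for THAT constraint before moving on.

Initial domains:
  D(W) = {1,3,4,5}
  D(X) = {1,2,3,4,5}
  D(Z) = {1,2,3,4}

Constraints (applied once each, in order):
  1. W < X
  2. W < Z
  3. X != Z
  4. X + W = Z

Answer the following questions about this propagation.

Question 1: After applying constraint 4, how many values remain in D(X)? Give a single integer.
Answer: 2

Derivation:
Constraint 1 (W < X) on D(W)={1,3,4,5} D(X)={1,2,3,4,5}: W {1,3,4,5}->{1,3,4}; X {1,2,3,4,5}->{2,3,4,5}
Constraint 2 (W < Z) on D(W)={1,3,4} D(Z)={1,2,3,4}: W {1,3,4}->{1,3}; Z {1,2,3,4}->{2,3,4}
Constraint 3 (X != Z) on D(X)={2,3,4,5} D(Z)={2,3,4}: no change
Constraint 4 (X + W = Z) on D(X)={2,3,4,5} D(W)={1,3} D(Z)={2,3,4}: X {2,3,4,5}->{2,3}; W {1,3}->{1}; Z {2,3,4}->{3,4}
So after constraint 4: D(X)={2,3}, size = 2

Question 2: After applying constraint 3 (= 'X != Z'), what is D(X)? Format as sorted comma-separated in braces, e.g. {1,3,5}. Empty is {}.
Answer: {2,3,4,5}

Derivation:
Constraint 1 (W < X) on D(W)={1,3,4,5} D(X)={1,2,3,4,5}: W {1,3,4,5}->{1,3,4}; X {1,2,3,4,5}->{2,3,4,5}
Constraint 2 (W < Z) on D(W)={1,3,4} D(Z)={1,2,3,4}: W {1,3,4}->{1,3}; Z {1,2,3,4}->{2,3,4}
Constraint 3 (X != Z) on D(X)={2,3,4,5} D(Z)={2,3,4}: no change
So after constraint 3: D(X) = {2,3,4,5}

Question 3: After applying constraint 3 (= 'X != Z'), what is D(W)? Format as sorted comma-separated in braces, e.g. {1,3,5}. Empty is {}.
Answer: {1,3}

Derivation:
Constraint 1 (W < X) on D(W)={1,3,4,5} D(X)={1,2,3,4,5}: W {1,3,4,5}->{1,3,4}; X {1,2,3,4,5}->{2,3,4,5}
Constraint 2 (W < Z) on D(W)={1,3,4} D(Z)={1,2,3,4}: W {1,3,4}->{1,3}; Z {1,2,3,4}->{2,3,4}
Constraint 3 (X != Z) on D(X)={2,3,4,5} D(Z)={2,3,4}: no change
So after constraint 3: D(W) = {1,3}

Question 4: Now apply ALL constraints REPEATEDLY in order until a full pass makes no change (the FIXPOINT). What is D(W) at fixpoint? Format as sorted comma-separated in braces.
pass 0 (initial): D(W)={1,3,4,5}
pass 1: W {1,3,4,5}->{1}; X {1,2,3,4,5}->{2,3}; Z {1,2,3,4}->{3,4}
pass 2: no change
Fixpoint after 2 passes: D(W) = {1}

Answer: {1}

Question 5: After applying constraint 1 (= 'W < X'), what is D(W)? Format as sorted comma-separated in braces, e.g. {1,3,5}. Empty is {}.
Constraint 1 (W < X) on D(W)={1,3,4,5} D(X)={1,2,3,4,5}: W {1,3,4,5}->{1,3,4}; X {1,2,3,4,5}->{2,3,4,5}
So after constraint 1: D(W) = {1,3,4}

Answer: {1,3,4}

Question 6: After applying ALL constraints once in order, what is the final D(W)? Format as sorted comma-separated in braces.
Answer: {1}

Derivation:
Constraint 1 (W < X) on D(W)={1,3,4,5} D(X)={1,2,3,4,5}: W {1,3,4,5}->{1,3,4}; X {1,2,3,4,5}->{2,3,4,5}
Constraint 2 (W < Z) on D(W)={1,3,4} D(Z)={1,2,3,4}: W {1,3,4}->{1,3}; Z {1,2,3,4}->{2,3,4}
Constraint 3 (X != Z) on D(X)={2,3,4,5} D(Z)={2,3,4}: no change
Constraint 4 (X + W = Z) on D(X)={2,3,4,5} D(W)={1,3} D(Z)={2,3,4}: X {2,3,4,5}->{2,3}; W {1,3}->{1}; Z {2,3,4}->{3,4}
So after all 4 constraints: D(W) = {1}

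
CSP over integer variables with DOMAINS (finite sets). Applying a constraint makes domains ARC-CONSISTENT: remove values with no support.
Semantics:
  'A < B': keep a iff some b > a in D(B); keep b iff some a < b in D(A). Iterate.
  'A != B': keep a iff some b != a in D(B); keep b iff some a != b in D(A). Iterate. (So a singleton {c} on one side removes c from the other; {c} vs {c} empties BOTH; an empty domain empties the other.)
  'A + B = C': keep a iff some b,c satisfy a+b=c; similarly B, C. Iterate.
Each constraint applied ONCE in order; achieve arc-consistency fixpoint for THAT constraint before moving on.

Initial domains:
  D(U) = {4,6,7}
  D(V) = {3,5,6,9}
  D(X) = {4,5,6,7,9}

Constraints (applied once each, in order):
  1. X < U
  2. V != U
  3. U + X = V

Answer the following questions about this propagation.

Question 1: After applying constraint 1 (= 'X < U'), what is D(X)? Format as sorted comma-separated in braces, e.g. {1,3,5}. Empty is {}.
Constraint 1 (X < U) on D(X)={4,5,6,7,9} D(U)={4,6,7}: X {4,5,6,7,9}->{4,5,6}; U {4,6,7}->{6,7}
So after constraint 1: D(X) = {4,5,6}

Answer: {4,5,6}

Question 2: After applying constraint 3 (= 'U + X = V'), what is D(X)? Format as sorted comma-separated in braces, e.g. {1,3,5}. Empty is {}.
Constraint 1 (X < U) on D(X)={4,5,6,7,9} D(U)={4,6,7}: X {4,5,6,7,9}->{4,5,6}; U {4,6,7}->{6,7}
Constraint 2 (V != U) on D(V)={3,5,6,9} D(U)={6,7}: no change
Constraint 3 (U + X = V) on D(U)={6,7} D(X)={4,5,6} D(V)={3,5,6,9}: U {6,7}->{}; X {4,5,6}->{}; V {3,5,6,9}->{}
So after constraint 3: D(X) = {}

Answer: {}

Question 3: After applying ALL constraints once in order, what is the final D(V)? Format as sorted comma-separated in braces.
Constraint 1 (X < U) on D(X)={4,5,6,7,9} D(U)={4,6,7}: X {4,5,6,7,9}->{4,5,6}; U {4,6,7}->{6,7}
Constraint 2 (V != U) on D(V)={3,5,6,9} D(U)={6,7}: no change
Constraint 3 (U + X = V) on D(U)={6,7} D(X)={4,5,6} D(V)={3,5,6,9}: U {6,7}->{}; X {4,5,6}->{}; V {3,5,6,9}->{}
So after all 3 constraints: D(V) = {}

Answer: {}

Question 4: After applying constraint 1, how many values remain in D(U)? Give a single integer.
Answer: 2

Derivation:
Constraint 1 (X < U) on D(X)={4,5,6,7,9} D(U)={4,6,7}: X {4,5,6,7,9}->{4,5,6}; U {4,6,7}->{6,7}
So after constraint 1: D(U)={6,7}, size = 2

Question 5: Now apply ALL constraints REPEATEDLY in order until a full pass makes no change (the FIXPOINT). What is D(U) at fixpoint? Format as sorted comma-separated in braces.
pass 0 (initial): D(U)={4,6,7}
pass 1: U {4,6,7}->{}; V {3,5,6,9}->{}; X {4,5,6,7,9}->{}
pass 2: no change
Fixpoint after 2 passes: D(U) = {}

Answer: {}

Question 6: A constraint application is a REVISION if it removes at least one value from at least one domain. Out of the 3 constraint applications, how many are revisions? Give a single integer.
Answer: 2

Derivation:
Constraint 1 (X < U) on D(X)={4,5,6,7,9} D(U)={4,6,7}: X {4,5,6,7,9}->{4,5,6}; U {4,6,7}->{6,7} => REVISION
Constraint 2 (V != U) on D(V)={3,5,6,9} D(U)={6,7}: no change => not a revision
Constraint 3 (U + X = V) on D(U)={6,7} D(X)={4,5,6} D(V)={3,5,6,9}: U {6,7}->{}; X {4,5,6}->{}; V {3,5,6,9}->{} => REVISION
Total revisions = 2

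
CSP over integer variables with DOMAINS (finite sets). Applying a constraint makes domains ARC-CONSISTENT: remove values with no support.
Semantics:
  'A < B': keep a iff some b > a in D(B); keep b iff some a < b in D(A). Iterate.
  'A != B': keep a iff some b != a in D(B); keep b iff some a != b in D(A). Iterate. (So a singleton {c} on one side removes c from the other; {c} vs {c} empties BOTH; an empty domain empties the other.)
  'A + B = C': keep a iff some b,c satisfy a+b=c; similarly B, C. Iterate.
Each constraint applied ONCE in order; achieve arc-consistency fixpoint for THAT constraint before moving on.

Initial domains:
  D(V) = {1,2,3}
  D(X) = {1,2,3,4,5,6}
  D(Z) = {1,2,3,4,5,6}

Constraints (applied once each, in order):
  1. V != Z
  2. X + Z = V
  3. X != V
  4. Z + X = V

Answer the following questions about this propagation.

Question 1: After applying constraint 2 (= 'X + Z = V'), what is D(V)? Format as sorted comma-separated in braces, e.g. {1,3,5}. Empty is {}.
Constraint 1 (V != Z) on D(V)={1,2,3} D(Z)={1,2,3,4,5,6}: no change
Constraint 2 (X + Z = V) on D(X)={1,2,3,4,5,6} D(Z)={1,2,3,4,5,6} D(V)={1,2,3}: X {1,2,3,4,5,6}->{1,2}; Z {1,2,3,4,5,6}->{1,2}; V {1,2,3}->{2,3}
So after constraint 2: D(V) = {2,3}

Answer: {2,3}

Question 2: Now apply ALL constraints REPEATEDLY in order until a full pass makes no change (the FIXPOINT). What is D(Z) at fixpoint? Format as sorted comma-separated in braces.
pass 0 (initial): D(Z)={1,2,3,4,5,6}
pass 1: V {1,2,3}->{2,3}; X {1,2,3,4,5,6}->{1,2}; Z {1,2,3,4,5,6}->{1,2}
pass 2: no change
Fixpoint after 2 passes: D(Z) = {1,2}

Answer: {1,2}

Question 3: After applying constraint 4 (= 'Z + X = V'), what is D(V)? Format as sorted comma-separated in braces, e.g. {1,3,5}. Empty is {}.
Constraint 1 (V != Z) on D(V)={1,2,3} D(Z)={1,2,3,4,5,6}: no change
Constraint 2 (X + Z = V) on D(X)={1,2,3,4,5,6} D(Z)={1,2,3,4,5,6} D(V)={1,2,3}: X {1,2,3,4,5,6}->{1,2}; Z {1,2,3,4,5,6}->{1,2}; V {1,2,3}->{2,3}
Constraint 3 (X != V) on D(X)={1,2} D(V)={2,3}: no change
Constraint 4 (Z + X = V) on D(Z)={1,2} D(X)={1,2} D(V)={2,3}: no change
So after constraint 4: D(V) = {2,3}

Answer: {2,3}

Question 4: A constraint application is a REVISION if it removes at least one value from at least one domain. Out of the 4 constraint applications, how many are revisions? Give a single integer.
Constraint 1 (V != Z) on D(V)={1,2,3} D(Z)={1,2,3,4,5,6}: no change => not a revision
Constraint 2 (X + Z = V) on D(X)={1,2,3,4,5,6} D(Z)={1,2,3,4,5,6} D(V)={1,2,3}: X {1,2,3,4,5,6}->{1,2}; Z {1,2,3,4,5,6}->{1,2}; V {1,2,3}->{2,3} => REVISION
Constraint 3 (X != V) on D(X)={1,2} D(V)={2,3}: no change => not a revision
Constraint 4 (Z + X = V) on D(Z)={1,2} D(X)={1,2} D(V)={2,3}: no change => not a revision
Total revisions = 1

Answer: 1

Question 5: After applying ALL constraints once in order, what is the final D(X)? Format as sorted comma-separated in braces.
Answer: {1,2}

Derivation:
Constraint 1 (V != Z) on D(V)={1,2,3} D(Z)={1,2,3,4,5,6}: no change
Constraint 2 (X + Z = V) on D(X)={1,2,3,4,5,6} D(Z)={1,2,3,4,5,6} D(V)={1,2,3}: X {1,2,3,4,5,6}->{1,2}; Z {1,2,3,4,5,6}->{1,2}; V {1,2,3}->{2,3}
Constraint 3 (X != V) on D(X)={1,2} D(V)={2,3}: no change
Constraint 4 (Z + X = V) on D(Z)={1,2} D(X)={1,2} D(V)={2,3}: no change
So after all 4 constraints: D(X) = {1,2}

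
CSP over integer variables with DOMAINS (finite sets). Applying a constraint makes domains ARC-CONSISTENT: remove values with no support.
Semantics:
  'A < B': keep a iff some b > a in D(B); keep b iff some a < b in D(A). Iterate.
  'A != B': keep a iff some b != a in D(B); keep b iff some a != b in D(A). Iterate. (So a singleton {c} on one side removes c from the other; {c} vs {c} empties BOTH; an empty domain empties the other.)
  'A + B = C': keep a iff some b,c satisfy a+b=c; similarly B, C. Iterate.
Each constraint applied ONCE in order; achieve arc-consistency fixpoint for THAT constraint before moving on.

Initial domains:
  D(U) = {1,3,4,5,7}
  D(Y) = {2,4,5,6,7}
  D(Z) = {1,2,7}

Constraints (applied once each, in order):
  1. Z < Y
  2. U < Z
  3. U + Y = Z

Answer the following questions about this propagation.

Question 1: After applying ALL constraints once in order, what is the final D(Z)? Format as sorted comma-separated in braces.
Constraint 1 (Z < Y) on D(Z)={1,2,7} D(Y)={2,4,5,6,7}: Z {1,2,7}->{1,2}
Constraint 2 (U < Z) on D(U)={1,3,4,5,7} D(Z)={1,2}: U {1,3,4,5,7}->{1}; Z {1,2}->{2}
Constraint 3 (U + Y = Z) on D(U)={1} D(Y)={2,4,5,6,7} D(Z)={2}: U {1}->{}; Y {2,4,5,6,7}->{}; Z {2}->{}
So after all 3 constraints: D(Z) = {}

Answer: {}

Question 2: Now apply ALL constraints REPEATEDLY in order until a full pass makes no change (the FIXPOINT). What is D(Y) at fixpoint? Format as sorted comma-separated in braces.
Answer: {}

Derivation:
pass 0 (initial): D(Y)={2,4,5,6,7}
pass 1: U {1,3,4,5,7}->{}; Y {2,4,5,6,7}->{}; Z {1,2,7}->{}
pass 2: no change
Fixpoint after 2 passes: D(Y) = {}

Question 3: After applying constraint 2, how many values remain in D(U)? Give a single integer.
Answer: 1

Derivation:
Constraint 1 (Z < Y) on D(Z)={1,2,7} D(Y)={2,4,5,6,7}: Z {1,2,7}->{1,2}
Constraint 2 (U < Z) on D(U)={1,3,4,5,7} D(Z)={1,2}: U {1,3,4,5,7}->{1}; Z {1,2}->{2}
So after constraint 2: D(U)={1}, size = 1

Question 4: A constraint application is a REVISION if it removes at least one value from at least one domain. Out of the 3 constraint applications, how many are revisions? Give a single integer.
Answer: 3

Derivation:
Constraint 1 (Z < Y) on D(Z)={1,2,7} D(Y)={2,4,5,6,7}: Z {1,2,7}->{1,2} => REVISION
Constraint 2 (U < Z) on D(U)={1,3,4,5,7} D(Z)={1,2}: U {1,3,4,5,7}->{1}; Z {1,2}->{2} => REVISION
Constraint 3 (U + Y = Z) on D(U)={1} D(Y)={2,4,5,6,7} D(Z)={2}: U {1}->{}; Y {2,4,5,6,7}->{}; Z {2}->{} => REVISION
Total revisions = 3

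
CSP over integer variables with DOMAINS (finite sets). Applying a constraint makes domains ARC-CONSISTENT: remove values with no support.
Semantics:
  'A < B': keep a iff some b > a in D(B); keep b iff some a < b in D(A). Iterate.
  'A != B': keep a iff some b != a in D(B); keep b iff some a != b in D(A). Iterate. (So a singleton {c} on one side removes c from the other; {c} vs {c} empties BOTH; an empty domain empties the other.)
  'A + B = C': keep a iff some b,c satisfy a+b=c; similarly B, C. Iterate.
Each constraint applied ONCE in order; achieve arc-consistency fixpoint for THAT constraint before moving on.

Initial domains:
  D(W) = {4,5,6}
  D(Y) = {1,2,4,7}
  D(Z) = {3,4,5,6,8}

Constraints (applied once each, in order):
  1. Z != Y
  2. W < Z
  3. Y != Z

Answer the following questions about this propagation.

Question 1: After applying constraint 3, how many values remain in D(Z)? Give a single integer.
Constraint 1 (Z != Y) on D(Z)={3,4,5,6,8} D(Y)={1,2,4,7}: no change
Constraint 2 (W < Z) on D(W)={4,5,6} D(Z)={3,4,5,6,8}: Z {3,4,5,6,8}->{5,6,8}
Constraint 3 (Y != Z) on D(Y)={1,2,4,7} D(Z)={5,6,8}: no change
So after constraint 3: D(Z)={5,6,8}, size = 3

Answer: 3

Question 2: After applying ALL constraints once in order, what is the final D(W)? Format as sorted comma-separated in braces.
Constraint 1 (Z != Y) on D(Z)={3,4,5,6,8} D(Y)={1,2,4,7}: no change
Constraint 2 (W < Z) on D(W)={4,5,6} D(Z)={3,4,5,6,8}: Z {3,4,5,6,8}->{5,6,8}
Constraint 3 (Y != Z) on D(Y)={1,2,4,7} D(Z)={5,6,8}: no change
So after all 3 constraints: D(W) = {4,5,6}

Answer: {4,5,6}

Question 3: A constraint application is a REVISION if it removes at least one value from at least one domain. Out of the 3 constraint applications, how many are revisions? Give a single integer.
Constraint 1 (Z != Y) on D(Z)={3,4,5,6,8} D(Y)={1,2,4,7}: no change => not a revision
Constraint 2 (W < Z) on D(W)={4,5,6} D(Z)={3,4,5,6,8}: Z {3,4,5,6,8}->{5,6,8} => REVISION
Constraint 3 (Y != Z) on D(Y)={1,2,4,7} D(Z)={5,6,8}: no change => not a revision
Total revisions = 1

Answer: 1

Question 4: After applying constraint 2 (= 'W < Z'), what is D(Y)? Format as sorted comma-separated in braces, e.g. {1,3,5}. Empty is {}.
Answer: {1,2,4,7}

Derivation:
Constraint 1 (Z != Y) on D(Z)={3,4,5,6,8} D(Y)={1,2,4,7}: no change
Constraint 2 (W < Z) on D(W)={4,5,6} D(Z)={3,4,5,6,8}: Z {3,4,5,6,8}->{5,6,8}
So after constraint 2: D(Y) = {1,2,4,7}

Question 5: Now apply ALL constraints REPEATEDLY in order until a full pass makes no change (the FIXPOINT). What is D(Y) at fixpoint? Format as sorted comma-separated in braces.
pass 0 (initial): D(Y)={1,2,4,7}
pass 1: Z {3,4,5,6,8}->{5,6,8}
pass 2: no change
Fixpoint after 2 passes: D(Y) = {1,2,4,7}

Answer: {1,2,4,7}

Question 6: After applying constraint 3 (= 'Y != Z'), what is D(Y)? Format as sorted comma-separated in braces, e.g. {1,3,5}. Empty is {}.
Answer: {1,2,4,7}

Derivation:
Constraint 1 (Z != Y) on D(Z)={3,4,5,6,8} D(Y)={1,2,4,7}: no change
Constraint 2 (W < Z) on D(W)={4,5,6} D(Z)={3,4,5,6,8}: Z {3,4,5,6,8}->{5,6,8}
Constraint 3 (Y != Z) on D(Y)={1,2,4,7} D(Z)={5,6,8}: no change
So after constraint 3: D(Y) = {1,2,4,7}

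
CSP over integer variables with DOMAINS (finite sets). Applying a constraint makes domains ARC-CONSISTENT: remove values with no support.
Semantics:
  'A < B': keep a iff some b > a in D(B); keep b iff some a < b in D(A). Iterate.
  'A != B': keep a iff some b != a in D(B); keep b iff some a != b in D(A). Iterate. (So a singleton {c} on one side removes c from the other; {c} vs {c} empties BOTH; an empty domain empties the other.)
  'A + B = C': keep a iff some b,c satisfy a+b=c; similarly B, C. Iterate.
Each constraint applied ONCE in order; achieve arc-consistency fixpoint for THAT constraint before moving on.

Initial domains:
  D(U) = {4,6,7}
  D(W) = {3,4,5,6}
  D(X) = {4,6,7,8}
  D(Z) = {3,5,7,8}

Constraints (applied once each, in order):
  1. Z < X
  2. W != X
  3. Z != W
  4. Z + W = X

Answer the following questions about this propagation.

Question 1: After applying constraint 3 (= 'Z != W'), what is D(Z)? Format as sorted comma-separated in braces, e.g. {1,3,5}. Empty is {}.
Constraint 1 (Z < X) on D(Z)={3,5,7,8} D(X)={4,6,7,8}: Z {3,5,7,8}->{3,5,7}
Constraint 2 (W != X) on D(W)={3,4,5,6} D(X)={4,6,7,8}: no change
Constraint 3 (Z != W) on D(Z)={3,5,7} D(W)={3,4,5,6}: no change
So after constraint 3: D(Z) = {3,5,7}

Answer: {3,5,7}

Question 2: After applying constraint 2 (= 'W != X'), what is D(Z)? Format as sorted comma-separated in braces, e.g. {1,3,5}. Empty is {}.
Constraint 1 (Z < X) on D(Z)={3,5,7,8} D(X)={4,6,7,8}: Z {3,5,7,8}->{3,5,7}
Constraint 2 (W != X) on D(W)={3,4,5,6} D(X)={4,6,7,8}: no change
So after constraint 2: D(Z) = {3,5,7}

Answer: {3,5,7}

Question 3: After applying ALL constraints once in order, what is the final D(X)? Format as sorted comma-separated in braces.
Answer: {6,7,8}

Derivation:
Constraint 1 (Z < X) on D(Z)={3,5,7,8} D(X)={4,6,7,8}: Z {3,5,7,8}->{3,5,7}
Constraint 2 (W != X) on D(W)={3,4,5,6} D(X)={4,6,7,8}: no change
Constraint 3 (Z != W) on D(Z)={3,5,7} D(W)={3,4,5,6}: no change
Constraint 4 (Z + W = X) on D(Z)={3,5,7} D(W)={3,4,5,6} D(X)={4,6,7,8}: Z {3,5,7}->{3,5}; W {3,4,5,6}->{3,4,5}; X {4,6,7,8}->{6,7,8}
So after all 4 constraints: D(X) = {6,7,8}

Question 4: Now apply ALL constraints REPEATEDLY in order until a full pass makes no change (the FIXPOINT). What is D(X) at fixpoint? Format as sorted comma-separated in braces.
Answer: {6,7,8}

Derivation:
pass 0 (initial): D(X)={4,6,7,8}
pass 1: W {3,4,5,6}->{3,4,5}; X {4,6,7,8}->{6,7,8}; Z {3,5,7,8}->{3,5}
pass 2: no change
Fixpoint after 2 passes: D(X) = {6,7,8}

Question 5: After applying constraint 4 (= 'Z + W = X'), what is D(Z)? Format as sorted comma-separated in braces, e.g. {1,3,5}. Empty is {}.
Answer: {3,5}

Derivation:
Constraint 1 (Z < X) on D(Z)={3,5,7,8} D(X)={4,6,7,8}: Z {3,5,7,8}->{3,5,7}
Constraint 2 (W != X) on D(W)={3,4,5,6} D(X)={4,6,7,8}: no change
Constraint 3 (Z != W) on D(Z)={3,5,7} D(W)={3,4,5,6}: no change
Constraint 4 (Z + W = X) on D(Z)={3,5,7} D(W)={3,4,5,6} D(X)={4,6,7,8}: Z {3,5,7}->{3,5}; W {3,4,5,6}->{3,4,5}; X {4,6,7,8}->{6,7,8}
So after constraint 4: D(Z) = {3,5}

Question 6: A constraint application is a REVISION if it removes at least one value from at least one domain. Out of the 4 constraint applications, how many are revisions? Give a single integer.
Answer: 2

Derivation:
Constraint 1 (Z < X) on D(Z)={3,5,7,8} D(X)={4,6,7,8}: Z {3,5,7,8}->{3,5,7} => REVISION
Constraint 2 (W != X) on D(W)={3,4,5,6} D(X)={4,6,7,8}: no change => not a revision
Constraint 3 (Z != W) on D(Z)={3,5,7} D(W)={3,4,5,6}: no change => not a revision
Constraint 4 (Z + W = X) on D(Z)={3,5,7} D(W)={3,4,5,6} D(X)={4,6,7,8}: Z {3,5,7}->{3,5}; W {3,4,5,6}->{3,4,5}; X {4,6,7,8}->{6,7,8} => REVISION
Total revisions = 2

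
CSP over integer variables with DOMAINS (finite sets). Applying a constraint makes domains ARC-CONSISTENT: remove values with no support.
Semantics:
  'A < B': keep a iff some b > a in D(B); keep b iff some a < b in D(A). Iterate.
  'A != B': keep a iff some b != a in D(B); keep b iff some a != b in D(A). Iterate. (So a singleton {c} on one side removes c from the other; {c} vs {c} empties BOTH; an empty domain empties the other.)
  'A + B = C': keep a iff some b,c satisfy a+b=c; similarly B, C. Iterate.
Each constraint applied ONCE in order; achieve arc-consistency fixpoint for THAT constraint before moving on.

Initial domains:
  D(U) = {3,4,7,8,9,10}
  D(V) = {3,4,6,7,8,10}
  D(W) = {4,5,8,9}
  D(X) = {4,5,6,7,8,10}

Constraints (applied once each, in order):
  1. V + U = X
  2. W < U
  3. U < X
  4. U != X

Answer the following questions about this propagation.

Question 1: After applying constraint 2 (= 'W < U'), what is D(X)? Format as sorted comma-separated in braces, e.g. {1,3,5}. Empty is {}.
Answer: {6,7,8,10}

Derivation:
Constraint 1 (V + U = X) on D(V)={3,4,6,7,8,10} D(U)={3,4,7,8,9,10} D(X)={4,5,6,7,8,10}: V {3,4,6,7,8,10}->{3,4,6,7}; U {3,4,7,8,9,10}->{3,4,7}; X {4,5,6,7,8,10}->{6,7,8,10}
Constraint 2 (W < U) on D(W)={4,5,8,9} D(U)={3,4,7}: W {4,5,8,9}->{4,5}; U {3,4,7}->{7}
So after constraint 2: D(X) = {6,7,8,10}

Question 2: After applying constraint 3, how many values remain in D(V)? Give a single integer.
Constraint 1 (V + U = X) on D(V)={3,4,6,7,8,10} D(U)={3,4,7,8,9,10} D(X)={4,5,6,7,8,10}: V {3,4,6,7,8,10}->{3,4,6,7}; U {3,4,7,8,9,10}->{3,4,7}; X {4,5,6,7,8,10}->{6,7,8,10}
Constraint 2 (W < U) on D(W)={4,5,8,9} D(U)={3,4,7}: W {4,5,8,9}->{4,5}; U {3,4,7}->{7}
Constraint 3 (U < X) on D(U)={7} D(X)={6,7,8,10}: X {6,7,8,10}->{8,10}
So after constraint 3: D(V)={3,4,6,7}, size = 4

Answer: 4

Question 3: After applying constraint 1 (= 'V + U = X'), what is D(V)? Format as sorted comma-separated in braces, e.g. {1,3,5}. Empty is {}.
Constraint 1 (V + U = X) on D(V)={3,4,6,7,8,10} D(U)={3,4,7,8,9,10} D(X)={4,5,6,7,8,10}: V {3,4,6,7,8,10}->{3,4,6,7}; U {3,4,7,8,9,10}->{3,4,7}; X {4,5,6,7,8,10}->{6,7,8,10}
So after constraint 1: D(V) = {3,4,6,7}

Answer: {3,4,6,7}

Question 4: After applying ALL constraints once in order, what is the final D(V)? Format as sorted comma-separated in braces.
Constraint 1 (V + U = X) on D(V)={3,4,6,7,8,10} D(U)={3,4,7,8,9,10} D(X)={4,5,6,7,8,10}: V {3,4,6,7,8,10}->{3,4,6,7}; U {3,4,7,8,9,10}->{3,4,7}; X {4,5,6,7,8,10}->{6,7,8,10}
Constraint 2 (W < U) on D(W)={4,5,8,9} D(U)={3,4,7}: W {4,5,8,9}->{4,5}; U {3,4,7}->{7}
Constraint 3 (U < X) on D(U)={7} D(X)={6,7,8,10}: X {6,7,8,10}->{8,10}
Constraint 4 (U != X) on D(U)={7} D(X)={8,10}: no change
So after all 4 constraints: D(V) = {3,4,6,7}

Answer: {3,4,6,7}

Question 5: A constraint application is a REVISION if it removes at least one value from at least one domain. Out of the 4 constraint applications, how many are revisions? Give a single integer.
Constraint 1 (V + U = X) on D(V)={3,4,6,7,8,10} D(U)={3,4,7,8,9,10} D(X)={4,5,6,7,8,10}: V {3,4,6,7,8,10}->{3,4,6,7}; U {3,4,7,8,9,10}->{3,4,7}; X {4,5,6,7,8,10}->{6,7,8,10} => REVISION
Constraint 2 (W < U) on D(W)={4,5,8,9} D(U)={3,4,7}: W {4,5,8,9}->{4,5}; U {3,4,7}->{7} => REVISION
Constraint 3 (U < X) on D(U)={7} D(X)={6,7,8,10}: X {6,7,8,10}->{8,10} => REVISION
Constraint 4 (U != X) on D(U)={7} D(X)={8,10}: no change => not a revision
Total revisions = 3

Answer: 3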